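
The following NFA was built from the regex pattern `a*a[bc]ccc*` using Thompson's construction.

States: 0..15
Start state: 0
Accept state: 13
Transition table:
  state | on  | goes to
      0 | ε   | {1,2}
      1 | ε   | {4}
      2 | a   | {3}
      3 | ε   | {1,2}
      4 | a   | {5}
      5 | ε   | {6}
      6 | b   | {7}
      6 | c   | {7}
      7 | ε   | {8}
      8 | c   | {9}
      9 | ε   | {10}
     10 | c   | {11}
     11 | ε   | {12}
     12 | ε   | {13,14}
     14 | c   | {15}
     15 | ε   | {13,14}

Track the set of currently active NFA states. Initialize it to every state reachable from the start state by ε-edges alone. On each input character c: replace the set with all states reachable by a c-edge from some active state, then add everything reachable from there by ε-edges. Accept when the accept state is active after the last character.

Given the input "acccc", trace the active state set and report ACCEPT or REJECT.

Answer: ACCEPT

Steps:
start: ε-closure({0}) = {0,1,2,4}
'a' @ 1: {1,2,3,4,5,6}
'c' @ 2: {7,8}
'c' @ 3: {9,10}
'c' @ 4: {11,12,13,14}  (accept∈set)
'c' @ 5: {13,14,15}  (accept∈set)
final: {13,14,15}; accept 13 in set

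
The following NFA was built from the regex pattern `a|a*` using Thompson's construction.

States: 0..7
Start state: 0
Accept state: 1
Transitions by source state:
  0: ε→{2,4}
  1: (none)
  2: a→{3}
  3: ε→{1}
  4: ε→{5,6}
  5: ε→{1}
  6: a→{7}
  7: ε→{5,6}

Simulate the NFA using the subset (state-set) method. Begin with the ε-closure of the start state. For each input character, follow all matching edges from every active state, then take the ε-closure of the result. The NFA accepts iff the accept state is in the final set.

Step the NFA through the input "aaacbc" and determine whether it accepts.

Answer: REJECT

Trace:
S₀ = ε-closure({0}) = {0,1,2,4,5,6}
'a' @ 1: {1,3,5,6,7}  [accepting]
'a' @ 2: {1,5,6,7}  [accepting]
'a' @ 3: {1,5,6,7}  [accepting]
'c' @ 4: {}  — state set empty
rest 'bc' ignored (set empty)
after full input: {}  (accept=1 not in)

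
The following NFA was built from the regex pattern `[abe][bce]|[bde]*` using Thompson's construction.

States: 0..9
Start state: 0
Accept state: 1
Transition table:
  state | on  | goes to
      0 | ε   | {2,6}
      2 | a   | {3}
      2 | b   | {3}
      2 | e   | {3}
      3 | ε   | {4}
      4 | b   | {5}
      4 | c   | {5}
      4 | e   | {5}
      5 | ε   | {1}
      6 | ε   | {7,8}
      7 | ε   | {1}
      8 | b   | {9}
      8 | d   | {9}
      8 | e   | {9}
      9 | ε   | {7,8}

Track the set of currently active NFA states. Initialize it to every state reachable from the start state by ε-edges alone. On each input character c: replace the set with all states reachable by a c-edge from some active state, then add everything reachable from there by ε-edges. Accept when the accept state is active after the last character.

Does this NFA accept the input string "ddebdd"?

initial (ε-close {0}): {0,1,2,6,7,8}
'd' @ 1: {1,7,8,9}  (accept∈set)
'd' @ 2: {1,7,8,9}  (accept∈set)
'e' @ 3: {1,7,8,9}  (accept∈set)
'b' @ 4: {1,7,8,9}  (accept∈set)
'd' @ 5: {1,7,8,9}  (accept∈set)
'd' @ 6: {1,7,8,9}  (accept∈set)
final: {1,7,8,9}; accept 1 in set

Answer: ACCEPT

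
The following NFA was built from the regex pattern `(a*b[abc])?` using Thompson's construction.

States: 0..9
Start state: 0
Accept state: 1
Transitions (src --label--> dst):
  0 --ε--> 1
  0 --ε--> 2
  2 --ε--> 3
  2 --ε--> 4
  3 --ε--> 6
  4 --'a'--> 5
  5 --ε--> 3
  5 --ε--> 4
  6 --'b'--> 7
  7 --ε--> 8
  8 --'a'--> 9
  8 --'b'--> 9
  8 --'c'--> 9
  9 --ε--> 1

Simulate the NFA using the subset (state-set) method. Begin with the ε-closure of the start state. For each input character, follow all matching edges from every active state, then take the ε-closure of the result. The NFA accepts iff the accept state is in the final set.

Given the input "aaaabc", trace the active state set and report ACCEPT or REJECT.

initial (ε-close {0}): {0,1,2,3,4,6}
'a' @ 1: {3,4,5,6}
'a' @ 2: {3,4,5,6}
'a' @ 3: {3,4,5,6}
'a' @ 4: {3,4,5,6}
'b' @ 5: {7,8}
'c' @ 6: {1,9}  [accepting]
final: {1,9}; accept 1 in set

Answer: ACCEPT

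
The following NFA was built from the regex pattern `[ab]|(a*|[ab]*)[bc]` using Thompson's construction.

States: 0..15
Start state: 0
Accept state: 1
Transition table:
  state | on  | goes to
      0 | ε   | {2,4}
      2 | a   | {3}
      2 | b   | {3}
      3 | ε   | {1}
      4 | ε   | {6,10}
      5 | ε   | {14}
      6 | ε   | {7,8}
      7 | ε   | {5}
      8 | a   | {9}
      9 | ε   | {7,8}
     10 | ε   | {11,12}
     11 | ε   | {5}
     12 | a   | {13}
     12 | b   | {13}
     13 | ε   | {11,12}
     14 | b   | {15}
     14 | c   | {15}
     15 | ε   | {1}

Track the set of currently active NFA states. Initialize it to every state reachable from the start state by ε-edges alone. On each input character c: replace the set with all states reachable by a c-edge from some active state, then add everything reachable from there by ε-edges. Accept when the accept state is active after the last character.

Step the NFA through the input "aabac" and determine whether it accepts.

start: ε-closure({0}) = {0,2,4,5,6,7,8,10,11,12,14}
'a' @ 1: {1,3,5,7,8,9,11,12,13,14}  (accept∈set)
'a' @ 2: {5,7,8,9,11,12,13,14}
'b' @ 3: {1,5,11,12,13,14,15}  (accept∈set)
'a' @ 4: {5,11,12,13,14}
'c' @ 5: {1,15}  (accept∈set)
after full input: {1,15}  (accept=1 in)

Answer: ACCEPT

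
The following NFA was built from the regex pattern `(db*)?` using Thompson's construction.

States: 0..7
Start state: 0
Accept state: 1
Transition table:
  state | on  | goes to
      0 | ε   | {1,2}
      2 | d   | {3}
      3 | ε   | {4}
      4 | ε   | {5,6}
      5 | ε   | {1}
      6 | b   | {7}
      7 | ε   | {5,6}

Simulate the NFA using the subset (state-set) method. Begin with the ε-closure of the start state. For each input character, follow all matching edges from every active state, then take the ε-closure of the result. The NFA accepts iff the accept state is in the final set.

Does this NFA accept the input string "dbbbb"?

Answer: ACCEPT

Trace:
start: ε-closure({0}) = {0,1,2}
'd' @ 1: {1,3,4,5,6}  ✓accept
'b' @ 2: {1,5,6,7}  ✓accept
'b' @ 3: {1,5,6,7}  ✓accept
'b' @ 4: {1,5,6,7}  ✓accept
'b' @ 5: {1,5,6,7}  ✓accept
end set {1,5,6,7} — state 1 in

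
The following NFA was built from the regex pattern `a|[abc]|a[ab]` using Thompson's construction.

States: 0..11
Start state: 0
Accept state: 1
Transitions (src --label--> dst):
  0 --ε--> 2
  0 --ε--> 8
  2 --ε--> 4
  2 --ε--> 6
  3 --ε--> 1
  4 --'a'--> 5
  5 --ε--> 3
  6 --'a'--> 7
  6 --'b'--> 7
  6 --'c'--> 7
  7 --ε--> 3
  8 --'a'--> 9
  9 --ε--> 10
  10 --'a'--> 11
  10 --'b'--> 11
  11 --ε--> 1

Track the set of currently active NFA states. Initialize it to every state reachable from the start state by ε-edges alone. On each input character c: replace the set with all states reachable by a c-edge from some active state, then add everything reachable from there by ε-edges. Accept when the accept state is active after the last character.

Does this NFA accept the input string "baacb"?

Answer: REJECT

Steps:
S₀ = ε-closure({0}) = {0,2,4,6,8}
'b' @ 1: {1,3,7}  [accepting]
'a' @ 2: {}  — dead — no transitions
rest 'acb' ignored (set empty)
end set {} — state 1 not in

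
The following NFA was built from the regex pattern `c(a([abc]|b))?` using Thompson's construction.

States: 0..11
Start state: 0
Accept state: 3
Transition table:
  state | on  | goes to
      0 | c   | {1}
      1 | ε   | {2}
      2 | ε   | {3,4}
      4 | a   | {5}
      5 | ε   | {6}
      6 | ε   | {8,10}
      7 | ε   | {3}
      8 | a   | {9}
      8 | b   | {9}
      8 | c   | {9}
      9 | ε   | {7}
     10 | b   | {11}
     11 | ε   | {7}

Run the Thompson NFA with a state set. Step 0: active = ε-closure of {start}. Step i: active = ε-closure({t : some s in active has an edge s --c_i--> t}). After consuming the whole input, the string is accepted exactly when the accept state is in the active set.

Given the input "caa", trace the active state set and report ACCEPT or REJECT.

initial (ε-close {0}): {0}
'c' @ 1: {1,2,3,4}  (accept∈set)
'a' @ 2: {5,6,8,10}
'a' @ 3: {3,7,9}  (accept∈set)
final: {3,7,9}; accept 3 in set

Answer: ACCEPT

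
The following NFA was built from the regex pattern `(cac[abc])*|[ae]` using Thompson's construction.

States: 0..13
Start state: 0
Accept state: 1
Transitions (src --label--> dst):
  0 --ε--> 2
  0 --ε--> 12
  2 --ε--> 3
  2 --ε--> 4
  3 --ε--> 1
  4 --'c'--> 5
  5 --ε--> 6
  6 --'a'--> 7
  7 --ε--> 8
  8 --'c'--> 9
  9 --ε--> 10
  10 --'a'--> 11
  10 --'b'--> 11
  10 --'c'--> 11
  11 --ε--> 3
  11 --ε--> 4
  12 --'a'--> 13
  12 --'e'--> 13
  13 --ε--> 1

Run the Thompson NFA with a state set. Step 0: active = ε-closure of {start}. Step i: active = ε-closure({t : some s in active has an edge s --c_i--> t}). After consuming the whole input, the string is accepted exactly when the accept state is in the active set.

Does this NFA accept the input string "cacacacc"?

Answer: ACCEPT

Derivation:
S₀ = ε-closure({0}) = {0,1,2,3,4,12}
'c' @ 1: {5,6}
'a' @ 2: {7,8}
'c' @ 3: {9,10}
'a' @ 4: {1,3,4,11}  [accepting]
'c' @ 5: {5,6}
'a' @ 6: {7,8}
'c' @ 7: {9,10}
'c' @ 8: {1,3,4,11}  [accepting]
after full input: {1,3,4,11}  (accept=1 in)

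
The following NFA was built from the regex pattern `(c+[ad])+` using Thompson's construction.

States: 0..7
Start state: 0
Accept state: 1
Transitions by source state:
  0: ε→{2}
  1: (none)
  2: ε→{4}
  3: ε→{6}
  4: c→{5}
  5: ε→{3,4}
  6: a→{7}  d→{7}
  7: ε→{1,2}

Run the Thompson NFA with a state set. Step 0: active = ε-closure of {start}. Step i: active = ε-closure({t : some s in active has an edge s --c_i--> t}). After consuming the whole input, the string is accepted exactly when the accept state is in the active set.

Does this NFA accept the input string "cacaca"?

initial (ε-close {0}): {0,2,4}
'c' @ 1: {3,4,5,6}
'a' @ 2: {1,2,4,7}  ✓accept
'c' @ 3: {3,4,5,6}
'a' @ 4: {1,2,4,7}  ✓accept
'c' @ 5: {3,4,5,6}
'a' @ 6: {1,2,4,7}  ✓accept
end set {1,2,4,7} — state 1 in

Answer: ACCEPT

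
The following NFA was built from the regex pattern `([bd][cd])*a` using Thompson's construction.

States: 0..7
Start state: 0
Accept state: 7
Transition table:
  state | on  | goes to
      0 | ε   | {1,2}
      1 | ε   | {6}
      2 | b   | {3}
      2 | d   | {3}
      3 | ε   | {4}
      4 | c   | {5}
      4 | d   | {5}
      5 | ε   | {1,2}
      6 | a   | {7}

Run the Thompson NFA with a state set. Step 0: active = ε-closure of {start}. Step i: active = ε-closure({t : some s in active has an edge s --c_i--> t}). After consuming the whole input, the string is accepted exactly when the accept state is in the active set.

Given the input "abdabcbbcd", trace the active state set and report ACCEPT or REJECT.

initial (ε-close {0}): {0,1,2,6}
'a' @ 1: {7}  [accepting]
'b' @ 2: {}  — no active states
rest 'dabcbbcd' ignored (set empty)
end set {} — state 7 not in

Answer: REJECT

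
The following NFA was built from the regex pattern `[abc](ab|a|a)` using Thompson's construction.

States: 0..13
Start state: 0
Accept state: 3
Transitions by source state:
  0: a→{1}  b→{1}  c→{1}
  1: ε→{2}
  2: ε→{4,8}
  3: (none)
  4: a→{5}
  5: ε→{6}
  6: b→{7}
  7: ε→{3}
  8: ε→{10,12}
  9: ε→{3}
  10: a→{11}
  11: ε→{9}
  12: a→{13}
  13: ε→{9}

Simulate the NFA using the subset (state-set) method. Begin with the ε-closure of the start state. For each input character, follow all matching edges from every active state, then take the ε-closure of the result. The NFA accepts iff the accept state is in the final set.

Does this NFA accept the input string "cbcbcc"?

Answer: REJECT

Trace:
start: ε-closure({0}) = {0}
'c' @ 1: {1,2,4,8,10,12}
'b' @ 2: {}  — no active states
rest 'cbcc' ignored (set empty)
end set {} — state 3 not in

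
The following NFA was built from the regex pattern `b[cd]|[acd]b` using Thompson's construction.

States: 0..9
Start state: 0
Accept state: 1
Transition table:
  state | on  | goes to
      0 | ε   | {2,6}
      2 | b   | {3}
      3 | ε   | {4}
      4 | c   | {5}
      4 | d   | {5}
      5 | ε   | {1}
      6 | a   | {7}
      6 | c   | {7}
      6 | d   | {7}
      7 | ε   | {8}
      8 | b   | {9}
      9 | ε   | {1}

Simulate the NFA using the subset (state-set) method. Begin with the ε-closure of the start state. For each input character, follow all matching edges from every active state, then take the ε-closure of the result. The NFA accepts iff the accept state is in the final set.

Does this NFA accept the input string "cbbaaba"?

Answer: REJECT

Derivation:
initial (ε-close {0}): {0,2,6}
'c' @ 1: {7,8}
'b' @ 2: {1,9}  ✓accept
'b' @ 3: {}  — dead — no transitions
rest 'aaba' ignored (set empty)
final: {}; accept 1 not in set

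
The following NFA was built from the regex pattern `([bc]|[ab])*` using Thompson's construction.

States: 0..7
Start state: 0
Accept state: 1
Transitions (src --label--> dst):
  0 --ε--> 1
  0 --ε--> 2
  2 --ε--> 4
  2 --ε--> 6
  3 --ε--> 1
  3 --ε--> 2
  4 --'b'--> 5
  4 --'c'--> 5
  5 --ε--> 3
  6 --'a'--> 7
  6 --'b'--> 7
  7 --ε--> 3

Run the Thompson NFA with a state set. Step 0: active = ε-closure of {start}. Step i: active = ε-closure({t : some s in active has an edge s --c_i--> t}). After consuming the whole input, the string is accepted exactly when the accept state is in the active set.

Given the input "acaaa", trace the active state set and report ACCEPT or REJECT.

Answer: ACCEPT

Steps:
S₀ = ε-closure({0}) = {0,1,2,4,6}
'a' @ 1: {1,2,3,4,6,7}  [accepting]
'c' @ 2: {1,2,3,4,5,6}  [accepting]
'a' @ 3: {1,2,3,4,6,7}  [accepting]
'a' @ 4: {1,2,3,4,6,7}  [accepting]
'a' @ 5: {1,2,3,4,6,7}  [accepting]
end set {1,2,3,4,6,7} — state 1 in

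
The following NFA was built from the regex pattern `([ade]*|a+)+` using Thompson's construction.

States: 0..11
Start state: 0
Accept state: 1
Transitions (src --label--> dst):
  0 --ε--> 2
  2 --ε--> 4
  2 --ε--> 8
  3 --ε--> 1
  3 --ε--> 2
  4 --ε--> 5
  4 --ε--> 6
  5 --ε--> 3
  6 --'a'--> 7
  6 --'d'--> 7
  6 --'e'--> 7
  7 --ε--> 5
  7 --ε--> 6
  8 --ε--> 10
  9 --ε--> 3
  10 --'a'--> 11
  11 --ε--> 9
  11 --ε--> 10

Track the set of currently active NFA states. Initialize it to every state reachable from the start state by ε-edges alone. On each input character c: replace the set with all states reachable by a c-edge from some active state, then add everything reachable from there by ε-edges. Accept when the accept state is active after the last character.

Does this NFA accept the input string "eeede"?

initial (ε-close {0}): {0,1,2,3,4,5,6,8,10}
'e' @ 1: {1,2,3,4,5,6,7,8,10}  [accepting]
'e' @ 2: {1,2,3,4,5,6,7,8,10}  [accepting]
'e' @ 3: {1,2,3,4,5,6,7,8,10}  [accepting]
'd' @ 4: {1,2,3,4,5,6,7,8,10}  [accepting]
'e' @ 5: {1,2,3,4,5,6,7,8,10}  [accepting]
final: {1,2,3,4,5,6,7,8,10}; accept 1 in set

Answer: ACCEPT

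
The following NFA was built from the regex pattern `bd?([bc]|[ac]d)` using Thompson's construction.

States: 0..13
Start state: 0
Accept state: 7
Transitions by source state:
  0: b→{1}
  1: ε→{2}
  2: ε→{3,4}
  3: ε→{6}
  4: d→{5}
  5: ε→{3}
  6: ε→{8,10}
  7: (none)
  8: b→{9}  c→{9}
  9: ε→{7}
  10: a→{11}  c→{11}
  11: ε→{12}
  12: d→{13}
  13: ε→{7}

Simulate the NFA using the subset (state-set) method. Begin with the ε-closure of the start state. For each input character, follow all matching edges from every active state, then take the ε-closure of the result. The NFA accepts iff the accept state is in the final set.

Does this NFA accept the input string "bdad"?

initial (ε-close {0}): {0}
'b' @ 1: {1,2,3,4,6,8,10}
'd' @ 2: {3,5,6,8,10}
'a' @ 3: {11,12}
'd' @ 4: {7,13}  (accept∈set)
final: {7,13}; accept 7 in set

Answer: ACCEPT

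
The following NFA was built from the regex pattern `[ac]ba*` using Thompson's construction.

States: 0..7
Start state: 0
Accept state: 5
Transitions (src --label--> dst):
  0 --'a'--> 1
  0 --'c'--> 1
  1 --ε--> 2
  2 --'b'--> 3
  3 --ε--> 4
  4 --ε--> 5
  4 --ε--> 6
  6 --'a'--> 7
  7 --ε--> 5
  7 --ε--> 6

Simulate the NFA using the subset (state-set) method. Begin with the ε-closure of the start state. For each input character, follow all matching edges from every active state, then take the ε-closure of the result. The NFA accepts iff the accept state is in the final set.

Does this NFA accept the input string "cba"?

Answer: ACCEPT

Steps:
S₀ = ε-closure({0}) = {0}
'c' @ 1: {1,2}
'b' @ 2: {3,4,5,6}  ✓accept
'a' @ 3: {5,6,7}  ✓accept
final: {5,6,7}; accept 5 in set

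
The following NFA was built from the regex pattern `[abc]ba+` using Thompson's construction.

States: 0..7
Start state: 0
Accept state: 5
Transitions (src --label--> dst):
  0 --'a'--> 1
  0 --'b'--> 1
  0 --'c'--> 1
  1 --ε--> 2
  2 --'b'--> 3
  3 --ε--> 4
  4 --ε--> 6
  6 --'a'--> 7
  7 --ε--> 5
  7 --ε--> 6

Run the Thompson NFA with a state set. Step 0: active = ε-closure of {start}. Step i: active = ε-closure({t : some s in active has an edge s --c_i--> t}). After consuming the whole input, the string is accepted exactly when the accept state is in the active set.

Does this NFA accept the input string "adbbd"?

S₀ = ε-closure({0}) = {0}
'a' @ 1: {1,2}
'd' @ 2: {}  — state set empty
rest 'bbd' ignored (set empty)
final: {}; accept 5 not in set

Answer: REJECT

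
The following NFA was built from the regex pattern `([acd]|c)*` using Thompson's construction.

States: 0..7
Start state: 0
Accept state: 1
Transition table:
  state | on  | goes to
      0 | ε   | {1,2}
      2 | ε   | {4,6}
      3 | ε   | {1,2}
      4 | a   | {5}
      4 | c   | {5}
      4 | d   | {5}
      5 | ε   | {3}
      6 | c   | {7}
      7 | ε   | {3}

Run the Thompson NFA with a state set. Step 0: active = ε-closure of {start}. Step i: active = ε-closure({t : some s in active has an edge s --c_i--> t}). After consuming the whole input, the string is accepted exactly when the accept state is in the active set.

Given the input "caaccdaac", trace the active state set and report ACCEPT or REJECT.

S₀ = ε-closure({0}) = {0,1,2,4,6}
'c' @ 1: {1,2,3,4,5,6,7}  [accepting]
'a' @ 2: {1,2,3,4,5,6}  [accepting]
'a' @ 3: {1,2,3,4,5,6}  [accepting]
'c' @ 4: {1,2,3,4,5,6,7}  [accepting]
'c' @ 5: {1,2,3,4,5,6,7}  [accepting]
'd' @ 6: {1,2,3,4,5,6}  [accepting]
'a' @ 7: {1,2,3,4,5,6}  [accepting]
'a' @ 8: {1,2,3,4,5,6}  [accepting]
'c' @ 9: {1,2,3,4,5,6,7}  [accepting]
after full input: {1,2,3,4,5,6,7}  (accept=1 in)

Answer: ACCEPT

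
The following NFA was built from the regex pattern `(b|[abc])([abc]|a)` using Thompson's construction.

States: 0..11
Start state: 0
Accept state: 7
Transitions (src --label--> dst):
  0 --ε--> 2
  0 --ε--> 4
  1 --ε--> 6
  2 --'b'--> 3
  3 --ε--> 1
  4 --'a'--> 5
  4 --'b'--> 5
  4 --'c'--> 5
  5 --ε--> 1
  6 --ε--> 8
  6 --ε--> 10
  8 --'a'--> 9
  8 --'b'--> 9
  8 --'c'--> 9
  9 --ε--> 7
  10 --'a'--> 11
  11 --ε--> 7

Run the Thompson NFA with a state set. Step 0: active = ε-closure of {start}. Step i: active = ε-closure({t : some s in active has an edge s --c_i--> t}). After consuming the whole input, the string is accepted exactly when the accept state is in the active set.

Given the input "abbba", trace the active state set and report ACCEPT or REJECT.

S₀ = ε-closure({0}) = {0,2,4}
'a' @ 1: {1,5,6,8,10}
'b' @ 2: {7,9}  ✓accept
'b' @ 3: {}  — dead — no transitions
rest 'ba' ignored (set empty)
after full input: {}  (accept=7 not in)

Answer: REJECT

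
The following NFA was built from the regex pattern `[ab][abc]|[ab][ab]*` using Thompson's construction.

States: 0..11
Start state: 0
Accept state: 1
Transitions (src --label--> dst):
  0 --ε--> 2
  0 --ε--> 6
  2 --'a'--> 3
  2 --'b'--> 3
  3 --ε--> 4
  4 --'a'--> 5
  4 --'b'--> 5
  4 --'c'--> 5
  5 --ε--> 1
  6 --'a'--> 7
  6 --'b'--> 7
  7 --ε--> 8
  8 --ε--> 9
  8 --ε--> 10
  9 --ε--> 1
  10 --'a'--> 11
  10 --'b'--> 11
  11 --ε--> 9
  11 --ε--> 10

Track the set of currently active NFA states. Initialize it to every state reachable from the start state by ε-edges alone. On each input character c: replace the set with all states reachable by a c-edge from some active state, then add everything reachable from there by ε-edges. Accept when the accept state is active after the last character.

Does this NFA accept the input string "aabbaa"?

initial (ε-close {0}): {0,2,6}
'a' @ 1: {1,3,4,7,8,9,10}  (accept∈set)
'a' @ 2: {1,5,9,10,11}  (accept∈set)
'b' @ 3: {1,9,10,11}  (accept∈set)
'b' @ 4: {1,9,10,11}  (accept∈set)
'a' @ 5: {1,9,10,11}  (accept∈set)
'a' @ 6: {1,9,10,11}  (accept∈set)
end set {1,9,10,11} — state 1 in

Answer: ACCEPT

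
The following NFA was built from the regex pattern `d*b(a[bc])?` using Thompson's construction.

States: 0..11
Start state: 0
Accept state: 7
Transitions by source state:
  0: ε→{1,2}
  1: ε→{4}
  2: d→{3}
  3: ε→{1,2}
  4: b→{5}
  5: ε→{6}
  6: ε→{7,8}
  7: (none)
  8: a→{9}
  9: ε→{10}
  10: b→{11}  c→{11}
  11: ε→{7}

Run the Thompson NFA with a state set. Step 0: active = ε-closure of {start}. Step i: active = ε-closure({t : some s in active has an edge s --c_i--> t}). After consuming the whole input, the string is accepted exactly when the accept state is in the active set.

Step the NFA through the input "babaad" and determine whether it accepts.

Answer: REJECT

Derivation:
start: ε-closure({0}) = {0,1,2,4}
'b' @ 1: {5,6,7,8}  (accept∈set)
'a' @ 2: {9,10}
'b' @ 3: {7,11}  (accept∈set)
'a' @ 4: {}  — state set empty
rest 'ad' ignored (set empty)
end set {} — state 7 not in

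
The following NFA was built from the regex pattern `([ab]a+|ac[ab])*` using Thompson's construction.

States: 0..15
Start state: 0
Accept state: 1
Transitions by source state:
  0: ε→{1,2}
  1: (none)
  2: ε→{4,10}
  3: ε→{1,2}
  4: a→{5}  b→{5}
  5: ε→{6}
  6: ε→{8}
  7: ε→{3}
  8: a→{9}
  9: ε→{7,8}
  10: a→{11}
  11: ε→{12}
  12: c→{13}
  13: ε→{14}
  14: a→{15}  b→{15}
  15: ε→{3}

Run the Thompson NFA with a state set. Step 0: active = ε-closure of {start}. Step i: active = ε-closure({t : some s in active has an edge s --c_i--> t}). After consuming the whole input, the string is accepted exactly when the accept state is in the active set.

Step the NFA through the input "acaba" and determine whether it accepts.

initial (ε-close {0}): {0,1,2,4,10}
'a' @ 1: {5,6,8,11,12}
'c' @ 2: {13,14}
'a' @ 3: {1,2,3,4,10,15}  [accepting]
'b' @ 4: {5,6,8}
'a' @ 5: {1,2,3,4,7,8,9,10}  [accepting]
after full input: {1,2,3,4,7,8,9,10}  (accept=1 in)

Answer: ACCEPT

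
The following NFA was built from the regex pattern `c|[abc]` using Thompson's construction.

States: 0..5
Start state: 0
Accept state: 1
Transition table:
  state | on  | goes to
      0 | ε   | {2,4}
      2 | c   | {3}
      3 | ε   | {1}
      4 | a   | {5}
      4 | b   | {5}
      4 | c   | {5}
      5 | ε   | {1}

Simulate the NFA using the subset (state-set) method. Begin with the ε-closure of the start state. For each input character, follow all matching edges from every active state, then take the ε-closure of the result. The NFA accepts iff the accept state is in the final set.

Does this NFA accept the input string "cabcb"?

start: ε-closure({0}) = {0,2,4}
'c' @ 1: {1,3,5}  [accepting]
'a' @ 2: {}  — state set empty
rest 'bcb' ignored (set empty)
after full input: {}  (accept=1 not in)

Answer: REJECT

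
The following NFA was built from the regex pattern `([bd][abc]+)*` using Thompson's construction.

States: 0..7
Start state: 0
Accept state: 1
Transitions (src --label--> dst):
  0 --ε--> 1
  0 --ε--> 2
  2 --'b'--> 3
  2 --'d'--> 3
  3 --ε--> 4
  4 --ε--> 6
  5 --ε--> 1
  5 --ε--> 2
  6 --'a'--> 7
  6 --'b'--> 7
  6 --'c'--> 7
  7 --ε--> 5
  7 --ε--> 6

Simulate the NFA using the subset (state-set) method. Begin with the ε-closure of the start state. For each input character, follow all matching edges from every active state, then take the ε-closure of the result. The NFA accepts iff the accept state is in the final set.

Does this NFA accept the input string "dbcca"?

Answer: ACCEPT

Derivation:
S₀ = ε-closure({0}) = {0,1,2}
'd' @ 1: {3,4,6}
'b' @ 2: {1,2,5,6,7}  [accepting]
'c' @ 3: {1,2,5,6,7}  [accepting]
'c' @ 4: {1,2,5,6,7}  [accepting]
'a' @ 5: {1,2,5,6,7}  [accepting]
final: {1,2,5,6,7}; accept 1 in set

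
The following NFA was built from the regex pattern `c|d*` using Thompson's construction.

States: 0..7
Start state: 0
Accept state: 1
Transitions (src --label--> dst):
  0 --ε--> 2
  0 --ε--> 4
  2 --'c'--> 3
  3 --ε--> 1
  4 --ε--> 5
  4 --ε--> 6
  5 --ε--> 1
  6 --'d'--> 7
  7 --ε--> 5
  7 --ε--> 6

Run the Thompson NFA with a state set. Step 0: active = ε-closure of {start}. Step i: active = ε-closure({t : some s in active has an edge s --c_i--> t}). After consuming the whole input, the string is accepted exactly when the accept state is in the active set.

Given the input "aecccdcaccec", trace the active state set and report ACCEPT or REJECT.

Answer: REJECT

Derivation:
initial (ε-close {0}): {0,1,2,4,5,6}
'a' @ 1: {}  — no active states
rest 'ecccdcaccec' ignored (set empty)
after full input: {}  (accept=1 not in)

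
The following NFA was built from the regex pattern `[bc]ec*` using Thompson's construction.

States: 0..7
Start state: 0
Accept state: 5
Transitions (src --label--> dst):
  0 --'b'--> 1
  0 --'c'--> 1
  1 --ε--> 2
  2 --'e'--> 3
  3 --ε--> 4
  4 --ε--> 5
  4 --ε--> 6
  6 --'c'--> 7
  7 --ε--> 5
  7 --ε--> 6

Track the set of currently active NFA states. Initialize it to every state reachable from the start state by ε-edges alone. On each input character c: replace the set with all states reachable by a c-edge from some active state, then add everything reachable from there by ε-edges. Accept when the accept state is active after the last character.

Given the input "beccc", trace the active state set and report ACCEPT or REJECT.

initial (ε-close {0}): {0}
'b' @ 1: {1,2}
'e' @ 2: {3,4,5,6}  ✓accept
'c' @ 3: {5,6,7}  ✓accept
'c' @ 4: {5,6,7}  ✓accept
'c' @ 5: {5,6,7}  ✓accept
after full input: {5,6,7}  (accept=5 in)

Answer: ACCEPT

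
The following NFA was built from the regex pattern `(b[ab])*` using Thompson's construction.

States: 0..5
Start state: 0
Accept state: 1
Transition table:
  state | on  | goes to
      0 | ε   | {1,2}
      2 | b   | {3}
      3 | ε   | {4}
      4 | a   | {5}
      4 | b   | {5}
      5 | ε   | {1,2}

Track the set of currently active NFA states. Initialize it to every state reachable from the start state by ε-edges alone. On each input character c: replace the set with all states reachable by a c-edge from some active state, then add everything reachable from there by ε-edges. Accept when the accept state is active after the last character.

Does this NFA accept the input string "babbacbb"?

initial (ε-close {0}): {0,1,2}
'b' @ 1: {3,4}
'a' @ 2: {1,2,5}  ✓accept
'b' @ 3: {3,4}
'b' @ 4: {1,2,5}  ✓accept
'a' @ 5: {}  — state set empty
rest 'cbb' ignored (set empty)
end set {} — state 1 not in

Answer: REJECT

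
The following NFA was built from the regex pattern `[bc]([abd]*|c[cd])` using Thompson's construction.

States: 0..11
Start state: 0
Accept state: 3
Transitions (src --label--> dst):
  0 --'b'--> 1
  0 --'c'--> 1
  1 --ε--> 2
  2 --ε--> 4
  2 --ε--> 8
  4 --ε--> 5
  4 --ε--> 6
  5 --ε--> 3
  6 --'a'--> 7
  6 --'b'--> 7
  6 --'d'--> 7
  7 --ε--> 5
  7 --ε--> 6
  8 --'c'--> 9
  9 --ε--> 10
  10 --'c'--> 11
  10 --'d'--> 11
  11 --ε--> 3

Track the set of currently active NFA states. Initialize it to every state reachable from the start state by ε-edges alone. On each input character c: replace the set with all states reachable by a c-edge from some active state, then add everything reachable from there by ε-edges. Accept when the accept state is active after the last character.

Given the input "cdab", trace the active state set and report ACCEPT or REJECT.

Answer: ACCEPT

Steps:
S₀ = ε-closure({0}) = {0}
'c' @ 1: {1,2,3,4,5,6,8}  (accept∈set)
'd' @ 2: {3,5,6,7}  (accept∈set)
'a' @ 3: {3,5,6,7}  (accept∈set)
'b' @ 4: {3,5,6,7}  (accept∈set)
final: {3,5,6,7}; accept 3 in set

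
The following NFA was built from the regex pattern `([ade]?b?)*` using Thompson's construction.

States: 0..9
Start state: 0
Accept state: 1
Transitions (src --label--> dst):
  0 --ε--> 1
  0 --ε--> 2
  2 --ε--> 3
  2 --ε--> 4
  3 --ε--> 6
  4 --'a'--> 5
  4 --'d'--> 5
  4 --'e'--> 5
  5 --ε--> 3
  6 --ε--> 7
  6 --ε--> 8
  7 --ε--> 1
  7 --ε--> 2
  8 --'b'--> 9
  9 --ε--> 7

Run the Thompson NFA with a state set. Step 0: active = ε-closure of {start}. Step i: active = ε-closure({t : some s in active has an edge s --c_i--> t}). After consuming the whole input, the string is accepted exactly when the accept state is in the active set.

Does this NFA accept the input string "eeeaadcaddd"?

Answer: REJECT

Trace:
initial (ε-close {0}): {0,1,2,3,4,6,7,8}
'e' @ 1: {1,2,3,4,5,6,7,8}  ✓accept
'e' @ 2: {1,2,3,4,5,6,7,8}  ✓accept
'e' @ 3: {1,2,3,4,5,6,7,8}  ✓accept
'a' @ 4: {1,2,3,4,5,6,7,8}  ✓accept
'a' @ 5: {1,2,3,4,5,6,7,8}  ✓accept
'd' @ 6: {1,2,3,4,5,6,7,8}  ✓accept
'c' @ 7: {}  — no active states
rest 'addd' ignored (set empty)
after full input: {}  (accept=1 not in)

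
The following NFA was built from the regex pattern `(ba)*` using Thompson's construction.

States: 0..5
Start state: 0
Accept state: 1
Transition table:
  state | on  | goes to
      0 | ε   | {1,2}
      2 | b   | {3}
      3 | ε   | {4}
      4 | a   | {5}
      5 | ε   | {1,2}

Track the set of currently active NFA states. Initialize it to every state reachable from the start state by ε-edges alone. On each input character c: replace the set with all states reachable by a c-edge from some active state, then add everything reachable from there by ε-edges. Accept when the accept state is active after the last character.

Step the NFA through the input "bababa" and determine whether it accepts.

initial (ε-close {0}): {0,1,2}
'b' @ 1: {3,4}
'a' @ 2: {1,2,5}  [accepting]
'b' @ 3: {3,4}
'a' @ 4: {1,2,5}  [accepting]
'b' @ 5: {3,4}
'a' @ 6: {1,2,5}  [accepting]
end set {1,2,5} — state 1 in

Answer: ACCEPT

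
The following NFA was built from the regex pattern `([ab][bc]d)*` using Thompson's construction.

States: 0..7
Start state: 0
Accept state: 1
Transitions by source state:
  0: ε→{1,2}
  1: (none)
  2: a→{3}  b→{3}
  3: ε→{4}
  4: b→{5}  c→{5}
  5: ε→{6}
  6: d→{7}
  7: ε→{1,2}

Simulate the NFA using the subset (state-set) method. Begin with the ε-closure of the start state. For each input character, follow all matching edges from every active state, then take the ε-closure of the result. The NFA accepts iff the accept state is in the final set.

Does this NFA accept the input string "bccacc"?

S₀ = ε-closure({0}) = {0,1,2}
'b' @ 1: {3,4}
'c' @ 2: {5,6}
'c' @ 3: {}  — no active states
rest 'acc' ignored (set empty)
final: {}; accept 1 not in set

Answer: REJECT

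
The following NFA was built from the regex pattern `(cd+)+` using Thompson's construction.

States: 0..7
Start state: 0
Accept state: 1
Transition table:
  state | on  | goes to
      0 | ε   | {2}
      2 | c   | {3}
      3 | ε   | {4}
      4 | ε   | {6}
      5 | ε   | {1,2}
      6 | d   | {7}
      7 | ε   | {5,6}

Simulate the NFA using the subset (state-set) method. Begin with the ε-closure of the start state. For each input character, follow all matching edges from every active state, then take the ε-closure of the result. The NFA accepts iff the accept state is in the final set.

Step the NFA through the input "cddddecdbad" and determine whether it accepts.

initial (ε-close {0}): {0,2}
'c' @ 1: {3,4,6}
'd' @ 2: {1,2,5,6,7}  ✓accept
'd' @ 3: {1,2,5,6,7}  ✓accept
'd' @ 4: {1,2,5,6,7}  ✓accept
'd' @ 5: {1,2,5,6,7}  ✓accept
'e' @ 6: {}  — no active states
rest 'cdbad' ignored (set empty)
final: {}; accept 1 not in set

Answer: REJECT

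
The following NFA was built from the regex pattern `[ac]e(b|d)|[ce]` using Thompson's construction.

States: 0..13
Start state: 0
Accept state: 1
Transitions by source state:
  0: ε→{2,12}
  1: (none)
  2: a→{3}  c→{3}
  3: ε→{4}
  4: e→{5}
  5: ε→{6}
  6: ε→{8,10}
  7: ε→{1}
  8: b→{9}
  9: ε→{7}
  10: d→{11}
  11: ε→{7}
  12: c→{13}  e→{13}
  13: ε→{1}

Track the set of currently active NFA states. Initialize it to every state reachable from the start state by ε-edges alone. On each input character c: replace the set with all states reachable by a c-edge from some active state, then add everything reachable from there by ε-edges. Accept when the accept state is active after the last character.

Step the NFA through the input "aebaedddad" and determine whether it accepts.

Answer: REJECT

Trace:
start: ε-closure({0}) = {0,2,12}
'a' @ 1: {3,4}
'e' @ 2: {5,6,8,10}
'b' @ 3: {1,7,9}  (accept∈set)
'a' @ 4: {}  — dead — no transitions
rest 'edddad' ignored (set empty)
end set {} — state 1 not in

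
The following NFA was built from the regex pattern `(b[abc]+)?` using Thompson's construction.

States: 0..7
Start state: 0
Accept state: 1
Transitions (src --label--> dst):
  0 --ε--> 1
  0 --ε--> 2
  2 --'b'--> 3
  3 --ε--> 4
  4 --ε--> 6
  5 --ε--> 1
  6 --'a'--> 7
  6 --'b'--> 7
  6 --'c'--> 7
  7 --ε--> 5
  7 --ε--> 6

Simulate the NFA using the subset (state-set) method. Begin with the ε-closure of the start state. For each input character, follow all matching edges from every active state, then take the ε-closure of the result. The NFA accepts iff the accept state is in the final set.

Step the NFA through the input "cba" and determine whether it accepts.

S₀ = ε-closure({0}) = {0,1,2}
'c' @ 1: {}  — state set empty
rest 'ba' ignored (set empty)
end set {} — state 1 not in

Answer: REJECT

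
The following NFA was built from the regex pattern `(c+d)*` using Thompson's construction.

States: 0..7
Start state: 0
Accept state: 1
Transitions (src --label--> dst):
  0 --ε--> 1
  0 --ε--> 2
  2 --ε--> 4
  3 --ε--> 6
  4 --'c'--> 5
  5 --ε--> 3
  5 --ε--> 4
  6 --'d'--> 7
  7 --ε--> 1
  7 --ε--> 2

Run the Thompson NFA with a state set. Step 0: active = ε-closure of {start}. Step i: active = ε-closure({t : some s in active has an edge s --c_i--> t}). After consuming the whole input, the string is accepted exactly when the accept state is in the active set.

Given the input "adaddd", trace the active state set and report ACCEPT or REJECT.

Answer: REJECT

Steps:
initial (ε-close {0}): {0,1,2,4}
'a' @ 1: {}  — state set empty
rest 'daddd' ignored (set empty)
after full input: {}  (accept=1 not in)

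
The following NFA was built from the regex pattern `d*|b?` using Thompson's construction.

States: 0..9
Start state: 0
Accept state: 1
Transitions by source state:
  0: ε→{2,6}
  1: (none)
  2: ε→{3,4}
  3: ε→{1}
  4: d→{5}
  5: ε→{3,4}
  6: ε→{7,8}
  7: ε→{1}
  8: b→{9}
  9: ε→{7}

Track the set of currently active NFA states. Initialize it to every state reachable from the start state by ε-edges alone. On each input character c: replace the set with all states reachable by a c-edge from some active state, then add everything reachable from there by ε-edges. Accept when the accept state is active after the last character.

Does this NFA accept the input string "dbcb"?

Answer: REJECT

Derivation:
initial (ε-close {0}): {0,1,2,3,4,6,7,8}
'd' @ 1: {1,3,4,5}  [accepting]
'b' @ 2: {}  — state set empty
rest 'cb' ignored (set empty)
after full input: {}  (accept=1 not in)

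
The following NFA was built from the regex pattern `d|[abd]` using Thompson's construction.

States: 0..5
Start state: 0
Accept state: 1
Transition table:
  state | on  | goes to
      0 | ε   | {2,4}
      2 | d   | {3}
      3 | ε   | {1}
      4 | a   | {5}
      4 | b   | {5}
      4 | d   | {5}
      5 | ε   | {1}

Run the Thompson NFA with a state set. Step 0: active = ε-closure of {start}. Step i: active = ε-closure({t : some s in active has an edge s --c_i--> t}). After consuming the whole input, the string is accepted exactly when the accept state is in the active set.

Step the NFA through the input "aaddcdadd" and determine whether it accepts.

Answer: REJECT

Derivation:
S₀ = ε-closure({0}) = {0,2,4}
'a' @ 1: {1,5}  (accept∈set)
'a' @ 2: {}  — state set empty
rest 'ddcdadd' ignored (set empty)
final: {}; accept 1 not in set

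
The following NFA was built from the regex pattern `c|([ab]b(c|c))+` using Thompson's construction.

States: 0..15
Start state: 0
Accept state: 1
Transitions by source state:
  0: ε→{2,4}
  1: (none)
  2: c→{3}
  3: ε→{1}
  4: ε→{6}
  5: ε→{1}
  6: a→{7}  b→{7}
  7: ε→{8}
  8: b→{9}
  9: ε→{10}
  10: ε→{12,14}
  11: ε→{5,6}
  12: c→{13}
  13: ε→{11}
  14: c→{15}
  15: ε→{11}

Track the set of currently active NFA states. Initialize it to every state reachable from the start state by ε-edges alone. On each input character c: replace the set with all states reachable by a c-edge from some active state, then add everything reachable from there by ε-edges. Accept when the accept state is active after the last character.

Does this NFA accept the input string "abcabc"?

Answer: ACCEPT

Derivation:
start: ε-closure({0}) = {0,2,4,6}
'a' @ 1: {7,8}
'b' @ 2: {9,10,12,14}
'c' @ 3: {1,5,6,11,13,15}  [accepting]
'a' @ 4: {7,8}
'b' @ 5: {9,10,12,14}
'c' @ 6: {1,5,6,11,13,15}  [accepting]
final: {1,5,6,11,13,15}; accept 1 in set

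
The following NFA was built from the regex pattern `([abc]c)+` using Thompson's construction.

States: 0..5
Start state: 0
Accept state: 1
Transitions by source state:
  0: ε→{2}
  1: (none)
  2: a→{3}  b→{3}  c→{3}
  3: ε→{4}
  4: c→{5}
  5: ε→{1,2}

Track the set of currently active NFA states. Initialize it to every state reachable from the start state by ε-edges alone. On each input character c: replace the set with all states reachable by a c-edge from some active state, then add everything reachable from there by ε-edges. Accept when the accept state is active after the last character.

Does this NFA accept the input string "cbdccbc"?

initial (ε-close {0}): {0,2}
'c' @ 1: {3,4}
'b' @ 2: {}  — state set empty
rest 'dccbc' ignored (set empty)
after full input: {}  (accept=1 not in)

Answer: REJECT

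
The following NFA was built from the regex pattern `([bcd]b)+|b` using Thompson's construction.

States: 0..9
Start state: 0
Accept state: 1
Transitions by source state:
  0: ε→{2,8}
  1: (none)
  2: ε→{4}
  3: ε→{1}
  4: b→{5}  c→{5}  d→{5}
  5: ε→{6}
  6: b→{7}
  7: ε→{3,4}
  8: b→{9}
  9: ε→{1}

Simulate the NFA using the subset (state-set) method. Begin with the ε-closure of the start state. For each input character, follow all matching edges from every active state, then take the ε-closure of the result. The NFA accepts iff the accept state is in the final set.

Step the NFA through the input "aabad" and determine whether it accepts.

Answer: REJECT

Trace:
start: ε-closure({0}) = {0,2,4,8}
'a' @ 1: {}  — dead — no transitions
rest 'abad' ignored (set empty)
final: {}; accept 1 not in set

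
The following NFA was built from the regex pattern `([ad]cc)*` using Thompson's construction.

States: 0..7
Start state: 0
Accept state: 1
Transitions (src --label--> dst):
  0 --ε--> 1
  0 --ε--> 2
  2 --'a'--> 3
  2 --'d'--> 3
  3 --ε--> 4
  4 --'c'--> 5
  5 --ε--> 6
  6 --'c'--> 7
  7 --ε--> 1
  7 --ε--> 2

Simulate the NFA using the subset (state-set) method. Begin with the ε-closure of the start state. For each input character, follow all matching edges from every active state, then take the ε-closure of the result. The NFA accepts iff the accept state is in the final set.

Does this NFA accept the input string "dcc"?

start: ε-closure({0}) = {0,1,2}
'd' @ 1: {3,4}
'c' @ 2: {5,6}
'c' @ 3: {1,2,7}  ✓accept
final: {1,2,7}; accept 1 in set

Answer: ACCEPT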